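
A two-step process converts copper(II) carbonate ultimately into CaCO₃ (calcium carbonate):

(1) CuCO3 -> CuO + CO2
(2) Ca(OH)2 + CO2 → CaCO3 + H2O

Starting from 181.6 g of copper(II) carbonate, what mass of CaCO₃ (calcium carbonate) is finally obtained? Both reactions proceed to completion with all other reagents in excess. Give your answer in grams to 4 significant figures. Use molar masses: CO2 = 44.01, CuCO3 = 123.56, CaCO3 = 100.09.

147.1 g

n(CuCO3) = 181.60 / 123.56 = 1.4697 mol.
Step 1 gives a 1:1 ratio of CuCO3 to CO2, so n(CO2) = 1.4697 mol.
In step 2 the CO2:CaCO3 ratio is 1:1, so n(CaCO3) = 1.4697 mol.
Mass of CaCO3 = 1.4697 × 100.09 = 147.11 g.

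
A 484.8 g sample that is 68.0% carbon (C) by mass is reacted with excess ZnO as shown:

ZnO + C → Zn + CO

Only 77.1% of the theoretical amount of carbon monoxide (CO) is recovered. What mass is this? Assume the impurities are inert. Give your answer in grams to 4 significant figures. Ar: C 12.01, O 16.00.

Pure C available = 484.8 g × 0.680 = 329.66 g.
M(C) = 12.01 g/mol.
M(CO) = 12.01 + 16.00 = 28.01 g/mol.
n(C) = 329.66 g / 12.01 g/mol = 27.449 mol.
From the equation the C:CO mole ratio is 1:1, so n(CO) = 27.449 × 1/1 = 27.449 mol.
Mass of CO = 27.449 mol × 28.01 g/mol = 768.85 g.
Actual mass collected = 768.85 g × 0.771 = 592.78 g.

592.8 g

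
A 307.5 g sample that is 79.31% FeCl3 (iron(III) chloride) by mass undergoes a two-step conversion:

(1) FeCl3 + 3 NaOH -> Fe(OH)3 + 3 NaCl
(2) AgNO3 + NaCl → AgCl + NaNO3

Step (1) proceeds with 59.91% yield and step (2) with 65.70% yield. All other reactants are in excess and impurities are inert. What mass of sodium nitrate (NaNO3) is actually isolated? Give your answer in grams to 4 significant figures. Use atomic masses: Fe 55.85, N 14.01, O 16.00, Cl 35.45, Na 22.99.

Pure FeCl3 = 307.5 × 0.7931 = 243.88 g.
M(FeCl3) = 55.85 + 3(35.45) = 162.20 g/mol.
M(NaNO3) = 22.99 + 14.01 + 3(16.00) = 85.00 g/mol.
n(FeCl3) = 243.88 / 162.20 = 1.5036 mol.
Step 1 (FeCl3:NaCl = 1:3): theoretical n(NaCl) = 4.5107 mol; at 59.91% yield, n(NaCl) = 2.7024 mol.
Step 2 (NaCl:NaNO3 = 1:1): theoretical n(NaNO3) = 2.7024 mol, so theoretical mass = 2.7024 × 85.00 = 229.70 g.
At 65.70% yield, actual mass of NaNO3 = 229.70 × 0.6570 = 150.91 g.

150.9 g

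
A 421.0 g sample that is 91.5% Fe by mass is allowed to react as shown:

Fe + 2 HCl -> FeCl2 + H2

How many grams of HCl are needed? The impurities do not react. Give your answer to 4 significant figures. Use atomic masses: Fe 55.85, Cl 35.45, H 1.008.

502.9 g

Mass of pure Fe = 421.0 g × 0.915 = 385.21 g.
M(Fe) = 55.85 g/mol.
M(HCl) = 1.008 + 35.45 = 36.458 g/mol.
n(Fe) = 385.21 g / 55.85 g/mol = 6.8973 mol.
From the equation the Fe:HCl mole ratio is 1:2, so n(HCl) = 6.8973 × 2/1 = 13.795 mol.
Mass of HCl = 13.795 mol × 36.458 g/mol = 502.92 g.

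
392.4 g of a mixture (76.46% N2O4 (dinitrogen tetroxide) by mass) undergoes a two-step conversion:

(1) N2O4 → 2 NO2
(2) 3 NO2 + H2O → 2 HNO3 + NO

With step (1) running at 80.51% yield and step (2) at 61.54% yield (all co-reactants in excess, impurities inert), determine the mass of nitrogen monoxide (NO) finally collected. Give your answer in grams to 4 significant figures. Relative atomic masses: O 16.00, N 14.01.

32.32 g

Pure N2O4 = 392.4 × 0.7646 = 300.03 g.
M(N2O4) = 2(14.01) + 4(16.00) = 92.02 g/mol.
M(NO) = 14.01 + 16.00 = 30.01 g/mol.
n(N2O4) = 300.03 / 92.02 = 3.2605 mol.
Step 1 (N2O4:NO2 = 1:2): theoretical n(NO2) = 6.5210 mol; at 80.51% yield, n(NO2) = 5.2500 mol.
Step 2 (NO2:NO = 3:1): theoretical n(NO) = 1.7500 mol, so theoretical mass = 1.7500 × 30.01 = 52.518 g.
At 61.54% yield, actual mass of NO = 52.518 × 0.6154 = 32.319 g.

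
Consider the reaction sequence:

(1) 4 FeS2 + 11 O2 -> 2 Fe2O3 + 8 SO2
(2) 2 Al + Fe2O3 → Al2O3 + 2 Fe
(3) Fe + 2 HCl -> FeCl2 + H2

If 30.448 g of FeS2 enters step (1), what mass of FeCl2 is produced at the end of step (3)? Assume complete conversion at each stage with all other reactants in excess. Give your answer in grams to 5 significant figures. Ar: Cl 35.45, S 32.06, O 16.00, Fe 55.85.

32.169 g

M(FeS2) = 55.85 + 2(32.06) = 119.97 g/mol.
M(FeCl2) = 55.85 + 2(35.45) = 126.75 g/mol.
n(FeS2) = 30.448 / 119.97 = 0.253797 mol.
Reaction (1): FeS2→Fe2O3 ratio 4:2 ⇒ n(Fe2O3) = 0.126898 mol.
Reaction (2): Fe2O3→Fe ratio 1:2 ⇒ n(Fe) = 0.253797 mol.
Reaction (3): Fe→FeCl2 ratio 1:1 ⇒ n(FeCl2) = 0.253797 mol.
Mass of FeCl2 = 0.253797 × 126.75 = 32.1687 g.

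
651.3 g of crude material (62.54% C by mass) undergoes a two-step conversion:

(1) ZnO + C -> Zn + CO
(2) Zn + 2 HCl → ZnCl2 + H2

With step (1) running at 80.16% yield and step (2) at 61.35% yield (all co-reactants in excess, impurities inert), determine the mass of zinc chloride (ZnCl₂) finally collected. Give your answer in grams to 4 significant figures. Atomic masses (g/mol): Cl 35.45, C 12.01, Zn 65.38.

2273 g

Pure C = 651.3 × 0.6254 = 407.32 g.
M(C) = 12.01 g/mol.
M(ZnCl2) = 65.38 + 2(35.45) = 136.28 g/mol.
n(C) = 407.32 / 12.01 = 33.915 mol.
Step 1 (C:Zn = 1:1): theoretical n(Zn) = 33.915 mol; at 80.16% yield, n(Zn) = 27.187 mol.
Step 2 (Zn:ZnCl2 = 1:1): theoretical n(ZnCl2) = 27.187 mol, so theoretical mass = 27.187 × 136.28 = 3705.0 g.
At 61.35% yield, actual mass of ZnCl2 = 3705.0 × 0.6135 = 2273.0 g.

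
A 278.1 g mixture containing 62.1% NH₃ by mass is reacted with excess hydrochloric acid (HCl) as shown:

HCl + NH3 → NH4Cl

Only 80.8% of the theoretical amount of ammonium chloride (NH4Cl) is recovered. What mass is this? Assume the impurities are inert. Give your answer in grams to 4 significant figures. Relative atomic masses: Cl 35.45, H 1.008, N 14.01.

438.2 g

Pure NH3 available = 278.1 g × 0.621 = 172.70 g.
M(NH3) = 14.01 + 3(1.008) = 17.034 g/mol.
M(NH4Cl) = 14.01 + 4(1.008) + 35.45 = 53.492 g/mol.
n(NH3) = 172.70 g / 17.034 g/mol = 10.139 mol.
From the equation the NH3:NH4Cl mole ratio is 1:1, so n(NH4Cl) = 10.139 × 1/1 = 10.139 mol.
Mass of NH4Cl = 10.139 mol × 53.492 g/mol = 542.33 g.
Actual mass collected = 542.33 g × 0.808 = 438.20 g.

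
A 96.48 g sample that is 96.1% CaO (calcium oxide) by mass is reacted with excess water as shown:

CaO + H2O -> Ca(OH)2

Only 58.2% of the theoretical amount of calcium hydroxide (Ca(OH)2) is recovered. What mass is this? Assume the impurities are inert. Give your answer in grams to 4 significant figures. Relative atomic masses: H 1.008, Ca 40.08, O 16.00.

Pure CaO available = 96.48 g × 0.961 = 92.717 g.
M(CaO) = 40.08 + 16.00 = 56.08 g/mol.
M(Ca(OH)2) = 40.08 + 2(16.00) + 2(1.008) = 74.096 g/mol.
n(CaO) = 92.717 g / 56.08 g/mol = 1.6533 mol.
From the equation the CaO:Ca(OH)2 mole ratio is 1:1, so n(Ca(OH)2) = 1.6533 × 1/1 = 1.6533 mol.
Mass of Ca(OH)2 = 1.6533 mol × 74.096 g/mol = 122.50 g.
Actual mass collected = 122.50 g × 0.582 = 71.297 g.

71.30 g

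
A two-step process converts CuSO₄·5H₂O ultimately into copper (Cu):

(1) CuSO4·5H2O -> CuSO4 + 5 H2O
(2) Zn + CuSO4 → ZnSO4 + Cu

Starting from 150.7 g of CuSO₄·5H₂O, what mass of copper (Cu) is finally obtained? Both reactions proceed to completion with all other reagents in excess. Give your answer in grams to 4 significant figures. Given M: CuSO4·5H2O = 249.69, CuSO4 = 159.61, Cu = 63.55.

38.36 g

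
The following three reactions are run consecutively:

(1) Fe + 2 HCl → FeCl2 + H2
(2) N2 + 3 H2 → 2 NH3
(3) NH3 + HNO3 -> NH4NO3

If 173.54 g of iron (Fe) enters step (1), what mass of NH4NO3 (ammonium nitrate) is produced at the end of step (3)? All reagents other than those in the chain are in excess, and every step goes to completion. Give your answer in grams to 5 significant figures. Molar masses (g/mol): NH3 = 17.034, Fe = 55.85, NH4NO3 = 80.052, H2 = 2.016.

n(Fe) = 173.54 / 55.85 = 3.10725 mol.
Reaction (1): Fe→H2 ratio 1:1 ⇒ n(H2) = 3.10725 mol.
Reaction (2): H2→NH3 ratio 3:2 ⇒ n(NH3) = 2.07150 mol.
Reaction (3): NH3→NH4NO3 ratio 1:1 ⇒ n(NH4NO3) = 2.07150 mol.
Mass of NH4NO3 = 2.07150 × 80.052 = 165.828 g.

165.83 g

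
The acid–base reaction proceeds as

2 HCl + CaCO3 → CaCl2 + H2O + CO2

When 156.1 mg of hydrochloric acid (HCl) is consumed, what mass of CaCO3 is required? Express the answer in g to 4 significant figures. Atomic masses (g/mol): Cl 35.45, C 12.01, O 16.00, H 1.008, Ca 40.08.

0.2143 g

M(HCl) = 1.008 + 35.45 = 36.458 g/mol.
M(CaCO3) = 40.08 + 12.01 + 3(16.00) = 100.09 g/mol.
Convert: 156.1 mg = 0.15610 g.
n(HCl) = 0.15610 g / 36.458 g/mol = 0.0042816 mol.
From the equation the HCl:CaCO3 mole ratio is 2:1, so n(CaCO3) = 0.0042816 × 1/2 = 0.0021408 mol.
Mass of CaCO3 = 0.0021408 mol × 100.09 g/mol = 0.21427 g.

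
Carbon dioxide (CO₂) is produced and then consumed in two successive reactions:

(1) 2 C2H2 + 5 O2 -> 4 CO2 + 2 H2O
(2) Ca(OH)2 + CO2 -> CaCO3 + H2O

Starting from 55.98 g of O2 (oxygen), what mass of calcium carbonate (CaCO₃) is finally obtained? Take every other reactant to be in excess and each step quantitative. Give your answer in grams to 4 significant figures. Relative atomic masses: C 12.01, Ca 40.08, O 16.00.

140.1 g

M(O2) = 2(16.00) = 32.00 g/mol.
M(CaCO3) = 40.08 + 12.01 + 3(16.00) = 100.09 g/mol.
n(O2) = 55.980 / 32.00 = 1.7494 mol.
Step 1 gives a 5:4 ratio of O2 to CO2, so n(CO2) = 1.3995 mol.
In step 2 the CO2:CaCO3 ratio is 1:1, so n(CaCO3) = 1.3995 mol.
Mass of CaCO3 = 1.3995 × 100.09 = 140.08 g.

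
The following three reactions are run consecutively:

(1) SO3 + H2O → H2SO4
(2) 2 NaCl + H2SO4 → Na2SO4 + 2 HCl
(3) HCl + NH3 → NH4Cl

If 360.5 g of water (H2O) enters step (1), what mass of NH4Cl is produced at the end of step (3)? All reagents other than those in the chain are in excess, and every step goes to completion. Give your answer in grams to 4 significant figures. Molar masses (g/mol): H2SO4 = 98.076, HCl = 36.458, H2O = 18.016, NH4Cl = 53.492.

2141 g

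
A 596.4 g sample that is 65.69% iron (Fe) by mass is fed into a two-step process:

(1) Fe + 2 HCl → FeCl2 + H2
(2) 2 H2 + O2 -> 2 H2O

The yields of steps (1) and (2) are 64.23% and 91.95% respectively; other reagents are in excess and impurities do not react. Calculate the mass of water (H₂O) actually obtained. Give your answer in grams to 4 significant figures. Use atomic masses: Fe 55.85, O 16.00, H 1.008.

Pure Fe = 596.4 × 0.6569 = 391.78 g.
M(Fe) = 55.85 g/mol.
M(H2O) = 2(1.008) + 16.00 = 18.016 g/mol.
n(Fe) = 391.78 / 55.85 = 7.0148 mol.
Step 1 (Fe:H2 = 1:1): theoretical n(H2) = 7.0148 mol; at 64.23% yield, n(H2) = 4.5056 mol.
Step 2 (H2:H2O = 2:2): theoretical n(H2O) = 4.5056 mol, so theoretical mass = 4.5056 × 18.016 = 81.173 g.
At 91.95% yield, actual mass of H2O = 81.173 × 0.9195 = 74.638 g.

74.64 g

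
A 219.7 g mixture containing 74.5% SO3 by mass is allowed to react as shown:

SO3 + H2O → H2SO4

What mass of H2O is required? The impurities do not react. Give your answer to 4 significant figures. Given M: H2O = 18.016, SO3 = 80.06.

Mass of pure SO3 = 219.7 g × 0.745 = 163.68 g.
n(SO3) = 163.68 g / 80.06 g/mol = 2.0444 mol.
From the equation the SO3:H2O mole ratio is 1:1, so n(H2O) = 2.0444 × 1/1 = 2.0444 mol.
Mass of H2O = 2.0444 mol × 18.016 g/mol = 36.832 g.

36.83 g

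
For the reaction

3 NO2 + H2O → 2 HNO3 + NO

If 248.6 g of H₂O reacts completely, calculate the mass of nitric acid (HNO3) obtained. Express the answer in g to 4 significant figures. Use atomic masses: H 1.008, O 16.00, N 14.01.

1739 g

M(H2O) = 2(1.008) + 16.00 = 18.016 g/mol.
M(HNO3) = 1.008 + 14.01 + 3(16.00) = 63.018 g/mol.
n(H2O) = 248.60 g / 18.016 g/mol = 13.799 mol.
From the equation the H2O:HNO3 mole ratio is 1:2, so n(HNO3) = 13.799 × 2/1 = 27.598 mol.
Mass of HNO3 = 27.598 mol × 63.018 g/mol = 1739.2 g.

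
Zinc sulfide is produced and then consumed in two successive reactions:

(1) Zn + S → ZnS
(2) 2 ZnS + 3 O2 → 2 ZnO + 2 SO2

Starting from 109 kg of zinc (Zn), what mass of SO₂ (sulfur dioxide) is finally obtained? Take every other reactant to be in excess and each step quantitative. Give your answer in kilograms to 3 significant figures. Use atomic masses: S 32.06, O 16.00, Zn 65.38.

107 kg

M(Zn) = 65.38 g/mol.
M(SO2) = 32.06 + 2(16.00) = 64.06 g/mol.
109 kg = 109000 g.
n(Zn) = 109000 / 65.38 = 1667 mol.
Step 1 gives a 1:1 ratio of Zn to ZnS, so n(ZnS) = 1667 mol.
In step 2 the ZnS:SO2 ratio is 2:2, so n(SO2) = 1667 mol.
Mass of SO2 = 1667 × 64.06 = 106800 g = 107 kg.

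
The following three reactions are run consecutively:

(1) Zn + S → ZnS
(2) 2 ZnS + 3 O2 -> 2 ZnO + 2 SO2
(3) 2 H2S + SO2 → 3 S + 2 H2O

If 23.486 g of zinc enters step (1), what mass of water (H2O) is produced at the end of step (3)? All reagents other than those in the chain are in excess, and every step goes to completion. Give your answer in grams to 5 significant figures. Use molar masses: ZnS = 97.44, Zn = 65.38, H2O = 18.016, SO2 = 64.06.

12.944 g

n(Zn) = 23.486 / 65.38 = 0.359223 mol.
Reaction (1): Zn→ZnS ratio 1:1 ⇒ n(ZnS) = 0.359223 mol.
Reaction (2): ZnS→SO2 ratio 2:2 ⇒ n(SO2) = 0.359223 mol.
Reaction (3): SO2→H2O ratio 1:2 ⇒ n(H2O) = 0.718446 mol.
Mass of H2O = 0.718446 × 18.016 = 12.9435 g.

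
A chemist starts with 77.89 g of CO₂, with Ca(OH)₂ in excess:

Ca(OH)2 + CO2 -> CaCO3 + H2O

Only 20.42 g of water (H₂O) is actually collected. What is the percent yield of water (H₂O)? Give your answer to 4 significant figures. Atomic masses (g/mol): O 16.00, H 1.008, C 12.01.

M(CO2) = 12.01 + 2(16.00) = 44.01 g/mol.
M(H2O) = 2(1.008) + 16.00 = 18.016 g/mol.
n(CO2) = 77.890 g / 44.01 g/mol = 1.7698 mol.
From the equation the CO2:H2O mole ratio is 1:1, so n(H2O) = 1.7698 × 1/1 = 1.7698 mol.
Mass of H2O = 1.7698 mol × 18.016 g/mol = 31.885 g.
This is the theoretical yield. Percent yield = 20.42 g / 31.885 g × 100% = 64.042%.

64.04 %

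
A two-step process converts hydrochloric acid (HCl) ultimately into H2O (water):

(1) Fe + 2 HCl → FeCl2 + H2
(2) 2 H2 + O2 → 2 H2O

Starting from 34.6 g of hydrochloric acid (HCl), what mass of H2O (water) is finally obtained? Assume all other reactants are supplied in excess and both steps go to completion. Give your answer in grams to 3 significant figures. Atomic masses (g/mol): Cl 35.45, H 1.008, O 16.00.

M(HCl) = 1.008 + 35.45 = 36.458 g/mol.
M(H2O) = 2(1.008) + 16.00 = 18.016 g/mol.
n(HCl) = 34.60 / 36.458 = 0.9490 mol.
Step 1 gives a 2:1 ratio of HCl to H2, so n(H2) = 0.4745 mol.
In step 2 the H2:H2O ratio is 2:2, so n(H2O) = 0.4745 mol.
Mass of H2O = 0.4745 × 18.016 = 8.549 g.

8.55 g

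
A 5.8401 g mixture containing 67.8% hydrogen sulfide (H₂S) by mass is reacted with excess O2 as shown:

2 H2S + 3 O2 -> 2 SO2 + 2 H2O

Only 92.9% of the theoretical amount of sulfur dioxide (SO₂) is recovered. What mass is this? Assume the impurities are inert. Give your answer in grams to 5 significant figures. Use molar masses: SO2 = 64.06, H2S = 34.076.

Pure H2S available = 5.8401 g × 0.678 = 3.95959 g.
n(H2S) = 3.95959 g / 34.076 g/mol = 0.116199 mol.
From the equation the H2S:SO2 mole ratio is 2:2, so n(SO2) = 0.116199 × 2/2 = 0.116199 mol.
Mass of SO2 = 0.116199 mol × 64.06 g/mol = 7.44369 g.
Actual mass collected = 7.44369 g × 0.929 = 6.91519 g.

6.9152 g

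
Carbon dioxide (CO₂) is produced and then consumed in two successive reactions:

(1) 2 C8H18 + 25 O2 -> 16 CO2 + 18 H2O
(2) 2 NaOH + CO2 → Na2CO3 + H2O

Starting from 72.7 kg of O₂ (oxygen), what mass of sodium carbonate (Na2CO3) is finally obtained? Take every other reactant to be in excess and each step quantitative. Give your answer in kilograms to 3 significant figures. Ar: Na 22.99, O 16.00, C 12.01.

154 kg

M(O2) = 2(16.00) = 32.00 g/mol.
M(Na2CO3) = 2(22.99) + 12.01 + 3(16.00) = 105.99 g/mol.
72.7 kg = 72700 g.
n(O2) = 72700 / 32.00 = 2272 mol.
Step 1 gives a 25:16 ratio of O2 to CO2, so n(CO2) = 1454 mol.
In step 2 the CO2:Na2CO3 ratio is 1:1, so n(Na2CO3) = 1454 mol.
Mass of Na2CO3 = 1454 × 105.99 = 154100 g = 154 kg.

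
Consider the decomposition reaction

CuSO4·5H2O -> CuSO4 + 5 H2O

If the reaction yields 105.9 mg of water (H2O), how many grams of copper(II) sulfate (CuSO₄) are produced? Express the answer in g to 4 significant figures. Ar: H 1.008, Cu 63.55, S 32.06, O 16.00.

M(H2O) = 2(1.008) + 16.00 = 18.016 g/mol.
M(CuSO4) = 63.55 + 32.06 + 4(16.00) = 159.61 g/mol.
Convert: 105.9 mg = 0.10590 g.
n(H2O) = 0.10590 g / 18.016 g/mol = 0.0058781 mol.
From the equation the H2O:CuSO4 mole ratio is 5:1, so n(CuSO4) = 0.0058781 × 1/5 = 0.0011756 mol.
Mass of CuSO4 = 0.0011756 mol × 159.61 g/mol = 0.18764 g.

0.1876 g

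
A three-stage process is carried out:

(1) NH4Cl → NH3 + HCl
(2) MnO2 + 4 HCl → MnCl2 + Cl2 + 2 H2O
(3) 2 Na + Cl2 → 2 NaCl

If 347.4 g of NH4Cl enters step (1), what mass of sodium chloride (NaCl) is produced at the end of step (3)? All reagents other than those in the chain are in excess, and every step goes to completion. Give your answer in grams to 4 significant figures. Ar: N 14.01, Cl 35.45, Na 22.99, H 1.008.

M(NH4Cl) = 14.01 + 4(1.008) + 35.45 = 53.492 g/mol.
M(NaCl) = 22.99 + 35.45 = 58.44 g/mol.
n(NH4Cl) = 347.4 / 53.492 = 6.4944 mol.
Reaction (1): NH4Cl→HCl ratio 1:1 ⇒ n(HCl) = 6.4944 mol.
Reaction (2): HCl→Cl2 ratio 4:1 ⇒ n(Cl2) = 1.6236 mol.
Reaction (3): Cl2→NaCl ratio 1:2 ⇒ n(NaCl) = 3.2472 mol.
Mass of NaCl = 3.2472 × 58.44 = 189.77 g.

189.8 g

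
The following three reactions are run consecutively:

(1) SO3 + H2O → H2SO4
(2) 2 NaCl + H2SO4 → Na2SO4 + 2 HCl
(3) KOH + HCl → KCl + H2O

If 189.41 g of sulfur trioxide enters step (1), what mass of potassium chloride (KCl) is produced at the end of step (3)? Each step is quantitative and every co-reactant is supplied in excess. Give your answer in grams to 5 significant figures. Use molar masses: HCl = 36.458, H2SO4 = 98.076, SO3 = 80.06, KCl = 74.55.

352.75 g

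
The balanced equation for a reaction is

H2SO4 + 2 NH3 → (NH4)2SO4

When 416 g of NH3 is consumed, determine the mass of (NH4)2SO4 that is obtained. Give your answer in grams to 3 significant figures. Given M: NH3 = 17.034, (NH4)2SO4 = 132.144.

1610 g

n(NH3) = 416.0 g / 17.034 g/mol = 24.42 mol.
From the equation the NH3:(NH4)2SO4 mole ratio is 2:1, so n((NH4)2SO4) = 24.42 × 1/2 = 12.21 mol.
Mass of (NH4)2SO4 = 12.21 mol × 132.144 g/mol = 1614 g.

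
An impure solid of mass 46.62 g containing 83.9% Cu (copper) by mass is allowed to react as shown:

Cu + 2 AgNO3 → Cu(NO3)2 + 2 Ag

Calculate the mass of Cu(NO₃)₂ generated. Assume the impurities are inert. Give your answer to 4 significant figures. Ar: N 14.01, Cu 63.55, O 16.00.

115.4 g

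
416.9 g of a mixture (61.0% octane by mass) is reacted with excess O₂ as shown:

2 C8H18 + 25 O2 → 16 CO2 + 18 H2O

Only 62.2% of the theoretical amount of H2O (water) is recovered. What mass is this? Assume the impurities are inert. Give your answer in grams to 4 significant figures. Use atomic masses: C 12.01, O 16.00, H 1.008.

224.5 g

Pure C8H18 available = 416.9 g × 0.610 = 254.31 g.
M(C8H18) = 8(12.01) + 18(1.008) = 114.224 g/mol.
M(H2O) = 2(1.008) + 16.00 = 18.016 g/mol.
n(C8H18) = 254.31 g / 114.224 g/mol = 2.2264 mol.
From the equation the C8H18:H2O mole ratio is 2:18, so n(H2O) = 2.2264 × 18/2 = 20.038 mol.
Mass of H2O = 20.038 mol × 18.016 g/mol = 361.00 g.
Actual mass collected = 361.00 g × 0.622 = 224.54 g.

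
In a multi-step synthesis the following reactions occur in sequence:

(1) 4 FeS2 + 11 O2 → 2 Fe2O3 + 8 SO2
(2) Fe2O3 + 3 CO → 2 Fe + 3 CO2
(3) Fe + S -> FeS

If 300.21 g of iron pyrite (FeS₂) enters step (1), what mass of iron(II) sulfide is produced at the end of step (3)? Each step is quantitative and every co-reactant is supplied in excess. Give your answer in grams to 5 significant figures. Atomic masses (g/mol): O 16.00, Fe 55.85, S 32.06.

M(FeS2) = 55.85 + 2(32.06) = 119.97 g/mol.
M(FeS) = 55.85 + 32.06 = 87.91 g/mol.
n(FeS2) = 300.21 / 119.97 = 2.50238 mol.
Reaction (1): FeS2→Fe2O3 ratio 4:2 ⇒ n(Fe2O3) = 1.25119 mol.
Reaction (2): Fe2O3→Fe ratio 1:2 ⇒ n(Fe) = 2.50238 mol.
Reaction (3): Fe→FeS ratio 1:1 ⇒ n(FeS) = 2.50238 mol.
Mass of FeS = 2.50238 × 87.91 = 219.984 g.

219.98 g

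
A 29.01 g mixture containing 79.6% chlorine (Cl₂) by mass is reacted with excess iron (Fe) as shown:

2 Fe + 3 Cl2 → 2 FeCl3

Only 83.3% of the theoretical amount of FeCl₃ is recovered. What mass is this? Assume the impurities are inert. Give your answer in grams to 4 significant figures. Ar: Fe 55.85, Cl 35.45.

29.34 g

Pure Cl2 available = 29.01 g × 0.796 = 23.092 g.
M(Cl2) = 2(35.45) = 70.90 g/mol.
M(FeCl3) = 55.85 + 3(35.45) = 162.20 g/mol.
n(Cl2) = 23.092 g / 70.90 g/mol = 0.32570 mol.
From the equation the Cl2:FeCl3 mole ratio is 3:2, so n(FeCl3) = 0.32570 × 2/3 = 0.21713 mol.
Mass of FeCl3 = 0.21713 mol × 162.20 g/mol = 35.219 g.
Actual mass collected = 35.219 g × 0.833 = 29.337 g.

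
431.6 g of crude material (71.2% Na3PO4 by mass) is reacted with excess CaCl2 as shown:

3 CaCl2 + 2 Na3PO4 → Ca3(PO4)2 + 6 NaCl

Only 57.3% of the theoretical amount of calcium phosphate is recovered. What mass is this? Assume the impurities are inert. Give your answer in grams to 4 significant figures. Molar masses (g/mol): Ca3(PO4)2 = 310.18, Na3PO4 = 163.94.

166.6 g

Pure Na3PO4 available = 431.6 g × 0.712 = 307.30 g.
n(Na3PO4) = 307.30 g / 163.94 g/mol = 1.8745 mol.
From the equation the Na3PO4:Ca3(PO4)2 mole ratio is 2:1, so n(Ca3(PO4)2) = 1.8745 × 1/2 = 0.93723 mol.
Mass of Ca3(PO4)2 = 0.93723 mol × 310.18 g/mol = 290.71 g.
Actual mass collected = 290.71 g × 0.573 = 166.58 g.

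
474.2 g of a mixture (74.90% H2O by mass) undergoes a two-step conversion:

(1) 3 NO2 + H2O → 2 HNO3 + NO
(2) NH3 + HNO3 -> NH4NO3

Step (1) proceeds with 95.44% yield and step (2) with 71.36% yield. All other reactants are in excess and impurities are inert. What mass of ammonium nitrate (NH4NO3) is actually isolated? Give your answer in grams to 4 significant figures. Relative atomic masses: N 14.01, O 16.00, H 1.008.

Pure H2O = 474.2 × 0.7490 = 355.18 g.
M(H2O) = 2(1.008) + 16.00 = 18.016 g/mol.
M(NH4NO3) = 2(14.01) + 4(1.008) + 3(16.00) = 80.052 g/mol.
n(H2O) = 355.18 / 18.016 = 19.714 mol.
Step 1 (H2O:HNO3 = 1:2): theoretical n(HNO3) = 39.429 mol; at 95.44% yield, n(HNO3) = 37.631 mol.
Step 2 (HNO3:NH4NO3 = 1:1): theoretical n(NH4NO3) = 37.631 mol, so theoretical mass = 37.631 × 80.052 = 3012.4 g.
At 71.36% yield, actual mass of NH4NO3 = 3012.4 × 0.7136 = 2149.7 g.

2150 g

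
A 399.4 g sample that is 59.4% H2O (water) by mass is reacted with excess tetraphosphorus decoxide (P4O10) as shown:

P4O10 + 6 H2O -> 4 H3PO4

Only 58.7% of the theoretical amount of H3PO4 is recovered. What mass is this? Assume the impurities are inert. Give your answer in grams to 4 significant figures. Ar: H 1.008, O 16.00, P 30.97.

Pure H2O available = 399.4 g × 0.594 = 237.24 g.
M(H2O) = 2(1.008) + 16.00 = 18.016 g/mol.
M(H3PO4) = 3(1.008) + 30.97 + 4(16.00) = 97.994 g/mol.
n(H2O) = 237.24 g / 18.016 g/mol = 13.168 mol.
From the equation the H2O:H3PO4 mole ratio is 6:4, so n(H3PO4) = 13.168 × 4/6 = 8.7790 mol.
Mass of H3PO4 = 8.7790 mol × 97.994 g/mol = 860.29 g.
Actual mass collected = 860.29 g × 0.587 = 504.99 g.

505.0 g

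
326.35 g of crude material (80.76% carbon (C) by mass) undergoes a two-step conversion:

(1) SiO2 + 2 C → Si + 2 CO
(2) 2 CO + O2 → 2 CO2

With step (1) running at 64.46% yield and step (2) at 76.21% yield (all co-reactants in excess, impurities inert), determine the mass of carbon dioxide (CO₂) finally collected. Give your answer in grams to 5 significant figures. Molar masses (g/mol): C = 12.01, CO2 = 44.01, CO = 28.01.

Pure C = 326.35 × 0.8076 = 263.560 g.
n(C) = 263.560 / 12.01 = 21.9451 mol.
Step 1 (C:CO = 2:2): theoretical n(CO) = 21.9451 mol; at 64.46% yield, n(CO) = 14.1458 mol.
Step 2 (CO:CO2 = 2:2): theoretical n(CO2) = 14.1458 mol, so theoretical mass = 14.1458 × 44.01 = 622.556 g.
At 76.21% yield, actual mass of CO2 = 622.556 × 0.7621 = 474.450 g.

474.45 g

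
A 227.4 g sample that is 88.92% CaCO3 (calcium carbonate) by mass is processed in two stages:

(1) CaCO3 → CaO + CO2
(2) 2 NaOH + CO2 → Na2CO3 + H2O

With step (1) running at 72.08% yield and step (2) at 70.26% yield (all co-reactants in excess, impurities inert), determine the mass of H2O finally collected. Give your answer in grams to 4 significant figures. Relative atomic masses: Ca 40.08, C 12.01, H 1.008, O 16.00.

Pure CaCO3 = 227.4 × 0.8892 = 202.20 g.
M(CaCO3) = 40.08 + 12.01 + 3(16.00) = 100.09 g/mol.
M(H2O) = 2(1.008) + 16.00 = 18.016 g/mol.
n(CaCO3) = 202.20 / 100.09 = 2.0202 mol.
Step 1 (CaCO3:CO2 = 1:1): theoretical n(CO2) = 2.0202 mol; at 72.08% yield, n(CO2) = 1.4562 mol.
Step 2 (CO2:H2O = 1:1): theoretical n(H2O) = 1.4562 mol, so theoretical mass = 1.4562 × 18.016 = 26.234 g.
At 70.26% yield, actual mass of H2O = 26.234 × 0.7026 = 18.432 g.

18.43 g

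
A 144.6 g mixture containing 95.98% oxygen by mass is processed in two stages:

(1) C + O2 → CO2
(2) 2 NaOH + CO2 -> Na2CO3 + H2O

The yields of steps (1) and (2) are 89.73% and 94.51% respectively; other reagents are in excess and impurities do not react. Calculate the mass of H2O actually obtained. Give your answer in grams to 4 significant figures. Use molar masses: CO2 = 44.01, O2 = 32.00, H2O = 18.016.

Pure O2 = 144.6 × 0.9598 = 138.79 g.
n(O2) = 138.79 / 32.00 = 4.3371 mol.
Step 1 (O2:CO2 = 1:1): theoretical n(CO2) = 4.3371 mol; at 89.73% yield, n(CO2) = 3.8917 mol.
Step 2 (CO2:H2O = 1:1): theoretical n(H2O) = 3.8917 mol, so theoretical mass = 3.8917 × 18.016 = 70.112 g.
At 94.51% yield, actual mass of H2O = 70.112 × 0.9451 = 66.263 g.

66.26 g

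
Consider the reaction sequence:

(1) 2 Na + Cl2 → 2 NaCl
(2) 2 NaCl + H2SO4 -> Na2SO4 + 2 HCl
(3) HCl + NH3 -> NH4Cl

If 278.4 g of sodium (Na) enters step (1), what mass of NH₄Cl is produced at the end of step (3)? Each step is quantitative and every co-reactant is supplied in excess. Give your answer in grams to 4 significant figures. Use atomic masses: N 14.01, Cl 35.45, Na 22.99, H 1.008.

647.8 g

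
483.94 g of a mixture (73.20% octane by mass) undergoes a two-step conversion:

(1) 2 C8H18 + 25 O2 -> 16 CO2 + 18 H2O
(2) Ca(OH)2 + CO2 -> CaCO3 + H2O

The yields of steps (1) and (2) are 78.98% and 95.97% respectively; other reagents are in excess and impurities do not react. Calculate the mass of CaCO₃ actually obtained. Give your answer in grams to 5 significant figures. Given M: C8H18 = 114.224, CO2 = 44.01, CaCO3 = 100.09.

Pure C8H18 = 483.94 × 0.7320 = 354.244 g.
n(C8H18) = 354.244 / 114.224 = 3.10131 mol.
Step 1 (C8H18:CO2 = 2:16): theoretical n(CO2) = 24.8105 mol; at 78.98% yield, n(CO2) = 19.5953 mol.
Step 2 (CO2:CaCO3 = 1:1): theoretical n(CaCO3) = 19.5953 mol, so theoretical mass = 19.5953 × 100.09 = 1961.30 g.
At 95.97% yield, actual mass of CaCO3 = 1961.30 × 0.9597 = 1882.26 g.

1882.3 g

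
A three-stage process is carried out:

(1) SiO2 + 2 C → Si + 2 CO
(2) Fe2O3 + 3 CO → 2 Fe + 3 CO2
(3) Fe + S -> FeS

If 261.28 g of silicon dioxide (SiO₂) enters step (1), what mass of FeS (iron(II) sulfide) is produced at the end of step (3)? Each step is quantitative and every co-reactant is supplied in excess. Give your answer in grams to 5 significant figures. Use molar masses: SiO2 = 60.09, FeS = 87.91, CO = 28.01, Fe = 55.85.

n(SiO2) = 261.28 / 60.09 = 4.34814 mol.
Reaction (1): SiO2→CO ratio 1:2 ⇒ n(CO) = 8.69629 mol.
Reaction (2): CO→Fe ratio 3:2 ⇒ n(Fe) = 5.79753 mol.
Reaction (3): Fe→FeS ratio 1:1 ⇒ n(FeS) = 5.79753 mol.
Mass of FeS = 5.79753 × 87.91 = 509.661 g.

509.66 g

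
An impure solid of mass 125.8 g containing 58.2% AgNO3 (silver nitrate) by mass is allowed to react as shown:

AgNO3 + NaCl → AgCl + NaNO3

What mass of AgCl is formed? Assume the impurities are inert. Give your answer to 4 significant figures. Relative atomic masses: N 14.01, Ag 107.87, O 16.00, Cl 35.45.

Mass of pure AgNO3 = 125.8 g × 0.582 = 73.216 g.
M(AgNO3) = 107.87 + 14.01 + 3(16.00) = 169.88 g/mol.
M(AgCl) = 107.87 + 35.45 = 143.32 g/mol.
n(AgNO3) = 73.216 g / 169.88 g/mol = 0.43098 mol.
From the equation the AgNO3:AgCl mole ratio is 1:1, so n(AgCl) = 0.43098 × 1/1 = 0.43098 mol.
Mass of AgCl = 0.43098 mol × 143.32 g/mol = 61.769 g.

61.77 g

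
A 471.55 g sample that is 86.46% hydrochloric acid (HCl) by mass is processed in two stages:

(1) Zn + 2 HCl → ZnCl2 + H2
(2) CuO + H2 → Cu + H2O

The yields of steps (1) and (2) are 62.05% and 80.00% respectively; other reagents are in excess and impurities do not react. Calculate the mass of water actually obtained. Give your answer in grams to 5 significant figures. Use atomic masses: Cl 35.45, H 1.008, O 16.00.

50.005 g

Pure HCl = 471.55 × 0.8646 = 407.702 g.
M(HCl) = 1.008 + 35.45 = 36.458 g/mol.
M(H2O) = 2(1.008) + 16.00 = 18.016 g/mol.
n(HCl) = 407.702 / 36.458 = 11.1828 mol.
Step 1 (HCl:H2 = 2:1): theoretical n(H2) = 5.59139 mol; at 62.05% yield, n(H2) = 3.46946 mol.
Step 2 (H2:H2O = 1:1): theoretical n(H2O) = 3.46946 mol, so theoretical mass = 3.46946 × 18.016 = 62.5058 g.
At 80.00% yield, actual mass of H2O = 62.5058 × 0.8000 = 50.0046 g.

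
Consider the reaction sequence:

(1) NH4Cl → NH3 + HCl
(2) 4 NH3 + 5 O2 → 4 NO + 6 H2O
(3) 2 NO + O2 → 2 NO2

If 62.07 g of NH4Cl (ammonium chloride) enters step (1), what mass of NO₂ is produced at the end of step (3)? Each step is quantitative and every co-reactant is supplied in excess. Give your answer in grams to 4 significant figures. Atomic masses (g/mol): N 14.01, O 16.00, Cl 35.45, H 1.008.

53.39 g

M(NH4Cl) = 14.01 + 4(1.008) + 35.45 = 53.492 g/mol.
M(NO2) = 14.01 + 2(16.00) = 46.01 g/mol.
n(NH4Cl) = 62.07 / 53.492 = 1.1604 mol.
Reaction (1): NH4Cl→NH3 ratio 1:1 ⇒ n(NH3) = 1.1604 mol.
Reaction (2): NH3→NO ratio 4:4 ⇒ n(NO) = 1.1604 mol.
Reaction (3): NO→NO2 ratio 2:2 ⇒ n(NO2) = 1.1604 mol.
Mass of NO2 = 1.1604 × 46.01 = 53.388 g.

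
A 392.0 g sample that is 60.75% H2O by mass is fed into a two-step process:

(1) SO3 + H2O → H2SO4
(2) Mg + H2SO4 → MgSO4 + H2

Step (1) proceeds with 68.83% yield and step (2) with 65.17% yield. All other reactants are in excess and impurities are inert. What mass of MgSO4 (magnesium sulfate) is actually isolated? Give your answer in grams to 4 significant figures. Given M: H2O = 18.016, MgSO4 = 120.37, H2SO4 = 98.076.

713.7 g

Pure H2O = 392.0 × 0.6075 = 238.14 g.
n(H2O) = 238.14 / 18.016 = 13.218 mol.
Step 1 (H2O:H2SO4 = 1:1): theoretical n(H2SO4) = 13.218 mol; at 68.83% yield, n(H2SO4) = 9.0981 mol.
Step 2 (H2SO4:MgSO4 = 1:1): theoretical n(MgSO4) = 9.0981 mol, so theoretical mass = 9.0981 × 120.37 = 1095.1 g.
At 65.17% yield, actual mass of MgSO4 = 1095.1 × 0.6517 = 713.70 g.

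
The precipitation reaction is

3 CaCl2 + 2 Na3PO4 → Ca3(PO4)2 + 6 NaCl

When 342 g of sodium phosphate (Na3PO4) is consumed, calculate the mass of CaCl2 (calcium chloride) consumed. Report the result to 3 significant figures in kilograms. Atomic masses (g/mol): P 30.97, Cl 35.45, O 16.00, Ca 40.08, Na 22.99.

0.347 kg

M(Na3PO4) = 3(22.99) + 30.97 + 4(16.00) = 163.94 g/mol.
M(CaCl2) = 40.08 + 2(35.45) = 110.98 g/mol.
n(Na3PO4) = 342.0 g / 163.94 g/mol = 2.086 mol.
From the equation the Na3PO4:CaCl2 mole ratio is 2:3, so n(CaCl2) = 2.086 × 3/2 = 3.129 mol.
Mass of CaCl2 = 3.129 mol × 110.98 g/mol = 347.3 g.
Converting to kg: 347.3 g = 0.347 kg.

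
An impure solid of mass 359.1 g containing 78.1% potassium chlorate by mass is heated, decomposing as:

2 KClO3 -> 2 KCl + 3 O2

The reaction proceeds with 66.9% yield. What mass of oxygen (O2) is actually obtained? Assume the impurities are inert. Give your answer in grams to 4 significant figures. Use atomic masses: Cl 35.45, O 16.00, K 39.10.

73.49 g

Pure KClO3 available = 359.1 g × 0.781 = 280.46 g.
M(KClO3) = 39.10 + 35.45 + 3(16.00) = 122.55 g/mol.
M(O2) = 2(16.00) = 32.00 g/mol.
n(KClO3) = 280.46 g / 122.55 g/mol = 2.2885 mol.
From the equation the KClO3:O2 mole ratio is 2:3, so n(O2) = 2.2885 × 3/2 = 3.4328 mol.
Mass of O2 = 3.4328 mol × 32.00 g/mol = 109.85 g.
Actual mass collected = 109.85 g × 0.669 = 73.489 g.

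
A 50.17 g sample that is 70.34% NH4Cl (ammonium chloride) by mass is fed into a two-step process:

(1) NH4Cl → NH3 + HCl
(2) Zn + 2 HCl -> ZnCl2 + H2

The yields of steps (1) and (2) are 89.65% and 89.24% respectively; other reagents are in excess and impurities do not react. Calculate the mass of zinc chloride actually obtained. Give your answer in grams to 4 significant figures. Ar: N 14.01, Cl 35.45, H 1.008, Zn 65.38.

Pure NH4Cl = 50.17 × 0.7034 = 35.290 g.
M(NH4Cl) = 14.01 + 4(1.008) + 35.45 = 53.492 g/mol.
M(ZnCl2) = 65.38 + 2(35.45) = 136.28 g/mol.
n(NH4Cl) = 35.290 / 53.492 = 0.65972 mol.
Step 1 (NH4Cl:HCl = 1:1): theoretical n(HCl) = 0.65972 mol; at 89.65% yield, n(HCl) = 0.59144 mol.
Step 2 (HCl:ZnCl2 = 2:1): theoretical n(ZnCl2) = 0.29572 mol, so theoretical mass = 0.29572 × 136.28 = 40.300 g.
At 89.24% yield, actual mass of ZnCl2 = 40.300 × 0.8924 = 35.964 g.

35.96 g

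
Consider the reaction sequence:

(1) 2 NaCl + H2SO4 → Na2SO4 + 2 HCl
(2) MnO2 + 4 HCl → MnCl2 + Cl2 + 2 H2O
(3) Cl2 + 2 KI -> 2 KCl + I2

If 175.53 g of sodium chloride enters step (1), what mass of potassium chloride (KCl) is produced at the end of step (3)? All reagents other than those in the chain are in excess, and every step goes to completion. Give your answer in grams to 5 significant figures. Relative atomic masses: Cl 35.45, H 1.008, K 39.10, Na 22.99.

M(NaCl) = 22.99 + 35.45 = 58.44 g/mol.
M(KCl) = 39.10 + 35.45 = 74.55 g/mol.
n(NaCl) = 175.53 / 58.44 = 3.00359 mol.
Reaction (1): NaCl→HCl ratio 2:2 ⇒ n(HCl) = 3.00359 mol.
Reaction (2): HCl→Cl2 ratio 4:1 ⇒ n(Cl2) = 0.750898 mol.
Reaction (3): Cl2→KCl ratio 1:2 ⇒ n(KCl) = 1.50180 mol.
Mass of KCl = 1.50180 × 74.55 = 111.959 g.

111.96 g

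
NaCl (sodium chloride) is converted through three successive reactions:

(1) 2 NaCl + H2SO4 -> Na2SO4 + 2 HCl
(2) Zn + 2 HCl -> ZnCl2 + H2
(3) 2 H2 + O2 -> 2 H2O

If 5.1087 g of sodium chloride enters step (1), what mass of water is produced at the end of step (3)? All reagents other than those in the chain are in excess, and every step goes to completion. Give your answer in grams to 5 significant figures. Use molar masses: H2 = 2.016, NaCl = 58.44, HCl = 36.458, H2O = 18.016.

0.78746 g

n(NaCl) = 5.1087 / 58.44 = 0.0874179 mol.
Reaction (1): NaCl→HCl ratio 2:2 ⇒ n(HCl) = 0.0874179 mol.
Reaction (2): HCl→H2 ratio 2:1 ⇒ n(H2) = 0.0437089 mol.
Reaction (3): H2→H2O ratio 2:2 ⇒ n(H2O) = 0.0437089 mol.
Mass of H2O = 0.0437089 × 18.016 = 0.787460 g.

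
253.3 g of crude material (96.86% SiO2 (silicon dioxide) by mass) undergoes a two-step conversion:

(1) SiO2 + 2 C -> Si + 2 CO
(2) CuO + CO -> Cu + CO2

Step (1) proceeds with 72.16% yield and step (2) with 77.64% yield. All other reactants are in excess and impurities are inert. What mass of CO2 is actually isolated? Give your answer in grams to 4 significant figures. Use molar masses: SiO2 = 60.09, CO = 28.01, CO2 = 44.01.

201.3 g

Pure SiO2 = 253.3 × 0.9686 = 245.35 g.
n(SiO2) = 245.35 / 60.09 = 4.0830 mol.
Step 1 (SiO2:CO = 1:2): theoretical n(CO) = 8.1660 mol; at 72.16% yield, n(CO) = 5.8926 mol.
Step 2 (CO:CO2 = 1:1): theoretical n(CO2) = 5.8926 mol, so theoretical mass = 5.8926 × 44.01 = 259.33 g.
At 77.64% yield, actual mass of CO2 = 259.33 × 0.7764 = 201.35 g.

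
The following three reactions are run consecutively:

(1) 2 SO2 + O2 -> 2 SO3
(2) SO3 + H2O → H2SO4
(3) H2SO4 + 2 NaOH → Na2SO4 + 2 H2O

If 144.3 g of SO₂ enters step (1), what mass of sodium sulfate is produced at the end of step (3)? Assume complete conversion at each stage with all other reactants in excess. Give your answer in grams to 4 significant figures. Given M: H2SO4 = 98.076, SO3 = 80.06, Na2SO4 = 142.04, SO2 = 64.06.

320.0 g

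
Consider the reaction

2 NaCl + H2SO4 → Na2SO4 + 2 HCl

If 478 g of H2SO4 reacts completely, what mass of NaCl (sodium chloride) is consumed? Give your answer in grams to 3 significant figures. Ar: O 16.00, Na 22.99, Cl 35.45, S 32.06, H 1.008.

M(H2SO4) = 2(1.008) + 32.06 + 4(16.00) = 98.076 g/mol.
M(NaCl) = 22.99 + 35.45 = 58.44 g/mol.
n(H2SO4) = 478.0 g / 98.076 g/mol = 4.874 mol.
From the equation the H2SO4:NaCl mole ratio is 1:2, so n(NaCl) = 4.874 × 2/1 = 9.748 mol.
Mass of NaCl = 9.748 mol × 58.44 g/mol = 569.6 g.

570 g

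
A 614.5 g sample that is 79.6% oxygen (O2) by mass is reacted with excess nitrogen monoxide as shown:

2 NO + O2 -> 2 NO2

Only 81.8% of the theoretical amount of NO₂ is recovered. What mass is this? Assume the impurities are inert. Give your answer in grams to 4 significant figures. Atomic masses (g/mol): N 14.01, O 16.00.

Pure O2 available = 614.5 g × 0.796 = 489.14 g.
M(O2) = 2(16.00) = 32.00 g/mol.
M(NO2) = 14.01 + 2(16.00) = 46.01 g/mol.
n(O2) = 489.14 g / 32.00 g/mol = 15.286 mol.
From the equation the O2:NO2 mole ratio is 1:2, so n(NO2) = 15.286 × 2/1 = 30.571 mol.
Mass of NO2 = 30.571 mol × 46.01 g/mol = 1406.6 g.
Actual mass collected = 1406.6 g × 0.818 = 1150.6 g.

1151 g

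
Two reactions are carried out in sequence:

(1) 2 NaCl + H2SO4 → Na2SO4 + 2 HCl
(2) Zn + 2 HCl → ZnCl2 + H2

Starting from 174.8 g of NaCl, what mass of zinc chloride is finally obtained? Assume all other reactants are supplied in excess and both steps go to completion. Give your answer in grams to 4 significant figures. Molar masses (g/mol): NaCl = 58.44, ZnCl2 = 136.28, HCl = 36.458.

203.8 g

n(NaCl) = 174.80 / 58.44 = 2.9911 mol.
Step 1 gives a 2:2 ratio of NaCl to HCl, so n(HCl) = 2.9911 mol.
In step 2 the HCl:ZnCl2 ratio is 2:1, so n(ZnCl2) = 1.4956 mol.
Mass of ZnCl2 = 1.4956 × 136.28 = 203.81 g.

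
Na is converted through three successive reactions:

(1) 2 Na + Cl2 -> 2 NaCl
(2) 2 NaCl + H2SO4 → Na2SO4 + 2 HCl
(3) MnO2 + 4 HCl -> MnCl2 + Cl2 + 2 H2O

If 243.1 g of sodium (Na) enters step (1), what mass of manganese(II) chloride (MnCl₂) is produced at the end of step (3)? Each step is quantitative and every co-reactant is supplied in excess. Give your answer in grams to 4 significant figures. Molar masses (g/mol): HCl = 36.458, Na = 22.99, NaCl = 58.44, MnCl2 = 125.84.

332.7 g

n(Na) = 243.1 / 22.99 = 10.574 mol.
Reaction (1): Na→NaCl ratio 2:2 ⇒ n(NaCl) = 10.574 mol.
Reaction (2): NaCl→HCl ratio 2:2 ⇒ n(HCl) = 10.574 mol.
Reaction (3): HCl→MnCl2 ratio 4:1 ⇒ n(MnCl2) = 2.6435 mol.
Mass of MnCl2 = 2.6435 × 125.84 = 332.66 g.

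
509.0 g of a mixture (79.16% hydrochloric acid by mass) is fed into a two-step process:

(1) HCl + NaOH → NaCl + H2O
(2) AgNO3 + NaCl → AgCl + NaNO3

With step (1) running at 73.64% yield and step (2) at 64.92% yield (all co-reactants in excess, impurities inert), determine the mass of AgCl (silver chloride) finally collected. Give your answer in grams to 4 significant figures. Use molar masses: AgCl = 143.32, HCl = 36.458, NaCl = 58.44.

757.2 g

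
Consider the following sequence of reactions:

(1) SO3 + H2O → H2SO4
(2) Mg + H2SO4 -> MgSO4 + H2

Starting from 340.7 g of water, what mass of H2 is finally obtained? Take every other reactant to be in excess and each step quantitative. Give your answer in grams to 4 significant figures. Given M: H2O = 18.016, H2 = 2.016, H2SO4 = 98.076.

38.12 g

n(H2O) = 340.70 / 18.016 = 18.911 mol.
Step 1 gives a 1:1 ratio of H2O to H2SO4, so n(H2SO4) = 18.911 mol.
In step 2 the H2SO4:H2 ratio is 1:1, so n(H2) = 18.911 mol.
Mass of H2 = 18.911 × 2.016 = 38.125 g.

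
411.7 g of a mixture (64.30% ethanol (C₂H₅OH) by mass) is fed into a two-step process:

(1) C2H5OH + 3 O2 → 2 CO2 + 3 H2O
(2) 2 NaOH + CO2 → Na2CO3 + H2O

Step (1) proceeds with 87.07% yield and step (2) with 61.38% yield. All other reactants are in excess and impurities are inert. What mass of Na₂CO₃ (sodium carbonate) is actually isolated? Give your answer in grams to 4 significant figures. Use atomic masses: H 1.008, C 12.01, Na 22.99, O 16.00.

651.0 g

Pure C2H5OH = 411.7 × 0.6430 = 264.72 g.
M(C2H5OH) = 2(12.01) + 6(1.008) + 16.00 = 46.068 g/mol.
M(Na2CO3) = 2(22.99) + 12.01 + 3(16.00) = 105.99 g/mol.
n(C2H5OH) = 264.72 / 46.068 = 5.7464 mol.
Step 1 (C2H5OH:CO2 = 1:2): theoretical n(CO2) = 11.493 mol; at 87.07% yield, n(CO2) = 10.007 mol.
Step 2 (CO2:Na2CO3 = 1:1): theoretical n(Na2CO3) = 10.007 mol, so theoretical mass = 10.007 × 105.99 = 1060.6 g.
At 61.38% yield, actual mass of Na2CO3 = 1060.6 × 0.6138 = 651.00 g.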